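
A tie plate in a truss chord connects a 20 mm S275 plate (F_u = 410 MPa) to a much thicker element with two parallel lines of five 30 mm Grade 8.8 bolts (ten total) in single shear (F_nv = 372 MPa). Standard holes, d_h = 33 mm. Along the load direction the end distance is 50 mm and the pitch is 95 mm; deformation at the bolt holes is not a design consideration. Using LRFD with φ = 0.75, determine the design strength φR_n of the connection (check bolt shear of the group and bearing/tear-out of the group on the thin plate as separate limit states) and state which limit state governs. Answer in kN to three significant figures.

1970 kN (bolt shear governs)

Bolt shear: A_b = π·30²/4 = 706.9 mm²; R_n = 372 × 706.9 × 10 × 1 / 1000 = 2630 kN → 0.75 × 2630 = 1970 kN.
Bearing (1.5 l_c t F_u ≤ 3.0 d t F_u): upper limit = 3.0·30·20·410 / 1000 = 738 kN.
  Edge l_c = 50 − 33/2 = 33.5 → r_n = 412.1 kN; interior l_c = 95 − 33 = 62 → r_n = 738 kN.
  R_n,bearing = 2·412.1 + 8·738 = 6728 kN → 0.75 × 6728 = 5050 kN.
Bolt shear governs: 1970 kN.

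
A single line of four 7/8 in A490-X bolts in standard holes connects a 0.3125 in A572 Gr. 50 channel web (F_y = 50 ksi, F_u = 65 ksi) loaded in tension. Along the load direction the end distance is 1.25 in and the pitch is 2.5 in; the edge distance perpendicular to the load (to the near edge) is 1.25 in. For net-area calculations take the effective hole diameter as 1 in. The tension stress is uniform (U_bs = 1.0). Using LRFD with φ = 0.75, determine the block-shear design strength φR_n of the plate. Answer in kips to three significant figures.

Shear plane L_v = 1.25 + 3·2.5 = 8.75 in; A_gv = 8.75 × 0.3125 = 2.734 in².
A_nv = (8.75 − 3.5·1) × 0.3125 = 1.641 in².
A_nt = (1.25 − 0.5·1) × 0.3125 = 0.2344 in².
0.6 F_u A_nv = 63.98 kips; 0.6 F_y A_gv = 82.03 kips → shear rupture governs the shear term.
R_n = 63.98 + 1.0 × 65 × 0.2344 = 79.22 kips.
Design strength φR_n = 0.75 × 79.22 = 59.4 kips.

59.4 kips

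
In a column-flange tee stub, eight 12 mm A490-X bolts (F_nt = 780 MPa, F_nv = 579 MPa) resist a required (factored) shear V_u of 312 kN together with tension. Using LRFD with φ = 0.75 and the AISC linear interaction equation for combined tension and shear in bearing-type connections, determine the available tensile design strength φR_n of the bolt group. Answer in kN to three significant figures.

A_b = π·12²/4 = 113.1 mm²; f_rv = 312 × 1000 / (8 × 113.1) = 344.8 MPa.
F'_nt = 1.3 F_nt − (F_nt / φF_nv) f_rv = 1.3·780 − (780/(0.75·579))·344.8 = 394.6 MPa, capped at F_nt → F'_nt = 394.6 MPa.
R_n = F'_nt · A_b · n = 394.6 × 113.1 × 8 / 1000 = 357 kN.
Design strength φR_n = 0.75 × 357 = 268 kN.

268 kN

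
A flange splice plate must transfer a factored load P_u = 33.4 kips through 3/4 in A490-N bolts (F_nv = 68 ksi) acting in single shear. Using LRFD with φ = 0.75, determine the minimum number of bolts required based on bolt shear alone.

A_b = π·0.75²/4 = 0.4418 in².
Per-bolt design strength φR_n = 0.75 × 68 × 0.4418 × 1 = 22.53 kips.
n ≥ 33.4 / 22.53 = 1.482 → use 2 bolts.

2 bolts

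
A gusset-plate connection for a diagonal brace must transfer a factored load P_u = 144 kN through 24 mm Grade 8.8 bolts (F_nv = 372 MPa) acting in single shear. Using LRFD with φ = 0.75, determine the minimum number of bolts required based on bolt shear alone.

2 bolts

A_b = π·24²/4 = 452.4 mm².
Per-bolt design strength φR_n = 0.75 × 372 × 452.4 × 1 / 1000 = 126.2 kN.
n ≥ 144 / 126.2 = 1.141 → use 2 bolts.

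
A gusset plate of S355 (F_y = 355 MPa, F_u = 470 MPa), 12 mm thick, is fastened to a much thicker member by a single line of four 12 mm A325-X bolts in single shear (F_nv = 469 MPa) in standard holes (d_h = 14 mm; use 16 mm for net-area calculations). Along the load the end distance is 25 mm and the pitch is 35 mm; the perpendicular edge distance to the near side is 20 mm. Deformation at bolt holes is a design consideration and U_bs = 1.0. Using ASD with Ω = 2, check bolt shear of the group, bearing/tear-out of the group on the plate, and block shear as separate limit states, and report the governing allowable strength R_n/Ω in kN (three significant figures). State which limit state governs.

Bolt shear: A_b = π·12²/4 = 113.1 mm²; R_n = 469 × 113.1 × 4 × 1 / 1000 = 212.2 kN → 212.2 / 2 = 106 kN.
Bearing: edge l_c = 18, r_n = 121.8 kN; interior l_c = 21, r_n = 142.1 kN; R_n = 121.8 + 3·142.1 = 548.2 kN → 274 kN.
Block shear: A_gv = 1560, A_nv = 888, A_nt = 144 mm²; R_n = min(0.6F_uA_nv, 0.6F_yA_gv) + U_bs·F_u·A_nt = 318.1 kN → 159 kN.
Bolt shear governs: 106 kN.

106 kN (bolt shear governs)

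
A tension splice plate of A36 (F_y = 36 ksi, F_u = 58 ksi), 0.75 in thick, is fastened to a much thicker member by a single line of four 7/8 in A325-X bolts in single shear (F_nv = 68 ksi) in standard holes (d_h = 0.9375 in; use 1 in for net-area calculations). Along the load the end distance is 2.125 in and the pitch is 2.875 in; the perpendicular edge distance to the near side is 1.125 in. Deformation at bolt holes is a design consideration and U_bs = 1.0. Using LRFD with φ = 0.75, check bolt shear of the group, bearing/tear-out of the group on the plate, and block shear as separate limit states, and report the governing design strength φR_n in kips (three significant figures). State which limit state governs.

Bolt shear: A_b = π·0.875²/4 = 0.6013 in²; R_n = 68 × 0.6013 × 4 × 1 = 163.6 kips → 0.75 × 163.6 = 123 kips.
Bearing: edge l_c = 1.656, r_n = 86.46 kips; interior l_c = 1.938, r_n = 91.35 kips; R_n = 86.46 + 3·91.35 = 360.5 kips → 270 kips.
Block shear: A_gv = 8.062, A_nv = 5.438, A_nt = 0.4688 in²; R_n = min(0.6F_uA_nv, 0.6F_yA_gv) + U_bs·F_u·A_nt = 201.3 kips → 151 kips.
Bolt shear governs: 123 kips.

123 kips (bolt shear governs)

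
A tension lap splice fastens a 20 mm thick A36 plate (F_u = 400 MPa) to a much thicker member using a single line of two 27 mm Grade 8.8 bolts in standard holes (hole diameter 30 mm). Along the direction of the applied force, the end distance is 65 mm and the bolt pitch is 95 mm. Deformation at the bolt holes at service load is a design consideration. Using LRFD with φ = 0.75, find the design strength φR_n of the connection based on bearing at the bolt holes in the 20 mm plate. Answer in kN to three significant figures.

Per bolt r_n = 1.2 l_c t F_u ≤ 2.4 d t F_u; upper limit = 2.4 × 27 × 20 × 400 / 1000 = 518.4 kN.
Edge bolt: l_c = 65 − 30/2 = 50 mm → 1.2 × 50 × 20 × 400 / 1000 = 480 → r_n = 480 kN.
Interior bolts: l_c = 95 − 30 = 65 mm → 1.2 × 65 × 20 × 400 / 1000 = 624 → r_n = 518.4 kN.
R_n = 1 × 480 + 1 × 518.4 = 998.4 kN.
Design strength φR_n = 0.75 × 998.4 = 749 kN.

749 kN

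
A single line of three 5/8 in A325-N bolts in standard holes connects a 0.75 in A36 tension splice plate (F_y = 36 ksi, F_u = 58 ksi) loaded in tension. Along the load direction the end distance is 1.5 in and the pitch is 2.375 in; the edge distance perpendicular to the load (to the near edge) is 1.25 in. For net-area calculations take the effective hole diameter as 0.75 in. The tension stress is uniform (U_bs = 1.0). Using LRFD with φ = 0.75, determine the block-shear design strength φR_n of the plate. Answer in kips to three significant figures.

Shear plane L_v = 1.5 + 2·2.375 = 6.25 in; A_gv = 6.25 × 0.75 = 4.688 in².
A_nv = (6.25 − 2.5·0.75) × 0.75 = 3.281 in².
A_nt = (1.25 − 0.5·0.75) × 0.75 = 0.6562 in².
0.6 F_u A_nv = 114.2 kips; 0.6 F_y A_gv = 101.2 kips → shear yielding governs the shear term.
R_n = 101.2 + 1.0 × 58 × 0.6562 = 139.3 kips.
Design strength φR_n = 0.75 × 139.3 = 104 kips.

104 kips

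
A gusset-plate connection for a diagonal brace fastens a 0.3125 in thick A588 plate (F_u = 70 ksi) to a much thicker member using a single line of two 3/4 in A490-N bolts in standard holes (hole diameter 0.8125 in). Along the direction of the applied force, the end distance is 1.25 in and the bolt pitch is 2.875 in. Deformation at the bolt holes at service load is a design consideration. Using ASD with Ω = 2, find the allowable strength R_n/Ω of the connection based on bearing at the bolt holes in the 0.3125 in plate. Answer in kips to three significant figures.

30.8 kips

Per bolt r_n = 1.2 l_c t F_u ≤ 2.4 d t F_u; upper limit = 2.4 × 0.75 × 0.3125 × 70 = 39.38 kips.
Edge bolt: l_c = 1.25 − 0.8125/2 = 0.8438 in → 1.2 × 0.8438 × 0.3125 × 70 = 22.15 → r_n = 22.15 kips.
Interior bolts: l_c = 2.875 − 0.8125 = 2.062 in → 1.2 × 2.062 × 0.3125 × 70 = 54.14 → r_n = 39.38 kips.
R_n = 1 × 22.15 + 1 × 39.38 = 61.52 kips.
Allowable strength R_n/Ω = 61.52 / 2 = 30.8 kips.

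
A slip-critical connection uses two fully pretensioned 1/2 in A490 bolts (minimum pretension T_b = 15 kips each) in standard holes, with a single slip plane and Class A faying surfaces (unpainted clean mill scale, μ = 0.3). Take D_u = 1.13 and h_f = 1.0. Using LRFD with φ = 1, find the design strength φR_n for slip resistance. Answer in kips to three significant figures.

R_n = μ · D_u · h_f · T_b · n_s · n_b = 0.3 × 1.13 × 1.0 × 15 × 1 × 2 = 10.17 kips.
Design strength φR_n = 1 × 10.17 = 10.2 kips.

10.2 kips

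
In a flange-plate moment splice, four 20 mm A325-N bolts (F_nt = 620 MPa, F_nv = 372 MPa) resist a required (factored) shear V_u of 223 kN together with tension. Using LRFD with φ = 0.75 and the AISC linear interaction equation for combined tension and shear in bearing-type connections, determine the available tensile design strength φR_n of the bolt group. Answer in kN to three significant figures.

A_b = π·20²/4 = 314.2 mm²; f_rv = 223 × 1000 / (4 × 314.2) = 177.5 MPa.
F'_nt = 1.3 F_nt − (F_nt / φF_nv) f_rv = 1.3·620 − (620/(0.75·372))·177.5 = 411.6 MPa, capped at F_nt → F'_nt = 411.6 MPa.
R_n = F'_nt · A_b · n = 411.6 × 314.2 × 4 / 1000 = 517.3 kN.
Design strength φR_n = 0.75 × 517.3 = 388 kN.

388 kN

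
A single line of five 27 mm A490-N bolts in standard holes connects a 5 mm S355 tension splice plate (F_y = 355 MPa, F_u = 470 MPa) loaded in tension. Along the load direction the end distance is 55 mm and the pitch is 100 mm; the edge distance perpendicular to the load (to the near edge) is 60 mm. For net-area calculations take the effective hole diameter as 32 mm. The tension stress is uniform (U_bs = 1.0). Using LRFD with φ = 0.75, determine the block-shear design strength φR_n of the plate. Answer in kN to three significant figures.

Shear plane L_v = 55 + 4·100 = 455 mm; A_gv = 455 × 5 = 2275 mm².
A_nv = (455 − 4.5·32) × 5 = 1555 mm².
A_nt = (60 − 0.5·32) × 5 = 220 mm².
0.6 F_u A_nv = 438.5 kN; 0.6 F_y A_gv = 484.6 kN → shear rupture governs the shear term.
R_n = 438.5 + 1.0 × 470 × 220 / 1000 = 541.9 kN.
Design strength φR_n = 0.75 × 541.9 = 406 kN.

406 kN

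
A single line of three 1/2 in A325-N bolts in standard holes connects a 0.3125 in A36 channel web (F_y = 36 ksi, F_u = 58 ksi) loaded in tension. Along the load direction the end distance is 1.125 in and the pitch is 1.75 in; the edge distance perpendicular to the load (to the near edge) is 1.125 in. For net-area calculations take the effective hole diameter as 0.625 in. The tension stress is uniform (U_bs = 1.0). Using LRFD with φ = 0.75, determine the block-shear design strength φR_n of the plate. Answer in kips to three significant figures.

34.5 kips

Shear plane L_v = 1.125 + 2·1.75 = 4.625 in; A_gv = 4.625 × 0.3125 = 1.445 in².
A_nv = (4.625 − 2.5·0.625) × 0.3125 = 0.957 in².
A_nt = (1.125 − 0.5·0.625) × 0.3125 = 0.2539 in².
0.6 F_u A_nv = 33.3 kips; 0.6 F_y A_gv = 31.22 kips → shear yielding governs the shear term.
R_n = 31.22 + 1.0 × 58 × 0.2539 = 45.95 kips.
Design strength φR_n = 0.75 × 45.95 = 34.5 kips.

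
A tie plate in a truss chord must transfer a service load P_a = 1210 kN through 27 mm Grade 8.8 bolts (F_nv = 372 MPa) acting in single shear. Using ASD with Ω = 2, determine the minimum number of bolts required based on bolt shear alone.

12 bolts

A_b = π·27²/4 = 572.6 mm².
Per-bolt allowable strength R_n/Ω = 372 × 572.6 × 1 / 1000 / 2 = 106.5 kN.
n ≥ 1210 / 106.5 = 11.36 → use 12 bolts.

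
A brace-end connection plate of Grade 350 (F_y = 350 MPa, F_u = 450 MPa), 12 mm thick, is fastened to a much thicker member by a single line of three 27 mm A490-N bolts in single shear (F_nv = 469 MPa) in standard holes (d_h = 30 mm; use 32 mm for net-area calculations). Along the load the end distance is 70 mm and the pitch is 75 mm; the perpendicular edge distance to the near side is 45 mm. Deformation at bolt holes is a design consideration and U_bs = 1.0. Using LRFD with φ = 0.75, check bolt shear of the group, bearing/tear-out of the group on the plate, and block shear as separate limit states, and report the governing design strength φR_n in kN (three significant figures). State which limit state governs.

Bolt shear: A_b = π·27²/4 = 572.6 mm²; R_n = 469 × 572.6 × 3 × 1 / 1000 = 805.6 kN → 0.75 × 805.6 = 604 kN.
Bearing: edge l_c = 55, r_n = 349.9 kN; interior l_c = 45, r_n = 291.6 kN; R_n = 349.9 + 2·291.6 = 933.1 kN → 700 kN.
Block shear: A_gv = 2640, A_nv = 1680, A_nt = 348 mm²; R_n = min(0.6F_uA_nv, 0.6F_yA_gv) + U_bs·F_u·A_nt = 610.2 kN → 458 kN.
Block shear governs: 458 kN.

458 kN (block shear governs)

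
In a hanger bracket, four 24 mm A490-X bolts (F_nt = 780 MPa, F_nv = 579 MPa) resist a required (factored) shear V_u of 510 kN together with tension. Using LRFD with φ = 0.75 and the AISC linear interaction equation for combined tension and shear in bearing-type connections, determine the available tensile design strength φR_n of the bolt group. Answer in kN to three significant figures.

689 kN

A_b = π·24²/4 = 452.4 mm²; f_rv = 510 × 1000 / (4 × 452.4) = 281.8 MPa.
F'_nt = 1.3 F_nt − (F_nt / φF_nv) f_rv = 1.3·780 − (780/(0.75·579))·281.8 = 507.8 MPa, capped at F_nt → F'_nt = 507.8 MPa.
R_n = F'_nt · A_b · n = 507.8 × 452.4 × 4 / 1000 = 918.8 kN.
Design strength φR_n = 0.75 × 918.8 = 689 kN.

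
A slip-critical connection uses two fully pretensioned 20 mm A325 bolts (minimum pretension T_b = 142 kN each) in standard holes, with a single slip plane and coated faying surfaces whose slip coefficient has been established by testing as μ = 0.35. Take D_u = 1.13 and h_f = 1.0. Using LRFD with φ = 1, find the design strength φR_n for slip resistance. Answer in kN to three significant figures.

112 kN

R_n = μ · D_u · h_f · T_b · n_s · n_b = 0.35 × 1.13 × 1.0 × 142 × 1 × 2 = 112.3 kN.
Design strength φR_n = 1 × 112.3 = 112 kN.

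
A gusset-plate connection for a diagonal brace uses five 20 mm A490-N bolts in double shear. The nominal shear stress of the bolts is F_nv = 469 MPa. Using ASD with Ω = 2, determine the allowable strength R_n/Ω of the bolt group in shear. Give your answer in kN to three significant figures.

737 kN

A_b = π × 20² / 4 = 314.2 mm².
R_n = F_nv · A_b · n · n_s = 469 × 314.2 × 5 × 2 / 1000 = 1473 kN.
Allowable strength R_n/Ω = 1473 / 2 = 737 kN.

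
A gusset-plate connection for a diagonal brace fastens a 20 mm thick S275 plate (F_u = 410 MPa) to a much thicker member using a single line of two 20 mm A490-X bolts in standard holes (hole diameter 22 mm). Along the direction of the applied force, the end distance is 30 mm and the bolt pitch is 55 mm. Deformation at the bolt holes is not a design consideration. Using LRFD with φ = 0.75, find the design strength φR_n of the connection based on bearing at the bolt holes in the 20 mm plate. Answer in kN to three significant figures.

Per bolt r_n = 1.5 l_c t F_u ≤ 3.0 d t F_u; upper limit = 3.0 × 20 × 20 × 410 / 1000 = 492 kN.
Edge bolt: l_c = 30 − 22/2 = 19 mm → 1.5 × 19 × 20 × 410 / 1000 = 233.7 → r_n = 233.7 kN.
Interior bolts: l_c = 55 − 22 = 33 mm → 1.5 × 33 × 20 × 410 / 1000 = 405.9 → r_n = 405.9 kN.
R_n = 1 × 233.7 + 1 × 405.9 = 639.6 kN.
Design strength φR_n = 0.75 × 639.6 = 480 kN.

480 kN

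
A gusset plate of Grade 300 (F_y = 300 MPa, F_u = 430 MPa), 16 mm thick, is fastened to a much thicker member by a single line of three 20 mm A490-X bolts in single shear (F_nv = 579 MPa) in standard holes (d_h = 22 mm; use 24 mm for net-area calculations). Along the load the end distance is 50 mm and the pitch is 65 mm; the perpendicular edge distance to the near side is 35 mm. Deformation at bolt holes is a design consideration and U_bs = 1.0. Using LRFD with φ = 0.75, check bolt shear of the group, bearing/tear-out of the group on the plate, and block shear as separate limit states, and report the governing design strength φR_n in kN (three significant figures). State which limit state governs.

Bolt shear: A_b = π·20²/4 = 314.2 mm²; R_n = 579 × 314.2 × 3 × 1 / 1000 = 545.7 kN → 0.75 × 545.7 = 409 kN.
Bearing: edge l_c = 39, r_n = 322 kN; interior l_c = 43, r_n = 330.2 kN; R_n = 322 + 2·330.2 = 982.5 kN → 737 kN.
Block shear: A_gv = 2880, A_nv = 1920, A_nt = 368 mm²; R_n = min(0.6F_uA_nv, 0.6F_yA_gv) + U_bs·F_u·A_nt = 653.6 kN → 490 kN.
Bolt shear governs: 409 kN.

409 kN (bolt shear governs)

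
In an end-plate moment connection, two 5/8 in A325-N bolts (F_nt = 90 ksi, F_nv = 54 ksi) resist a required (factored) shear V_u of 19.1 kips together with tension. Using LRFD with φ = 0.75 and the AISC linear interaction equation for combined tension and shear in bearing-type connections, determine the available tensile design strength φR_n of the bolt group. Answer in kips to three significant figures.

A_b = π·0.625²/4 = 0.3068 in²; f_rv = 19.1 / (2 × 0.3068) = 31.13 ksi.
F'_nt = 1.3 F_nt − (F_nt / φF_nv) f_rv = 1.3·90 − (90/(0.75·54))·31.13 = 47.83 ksi, capped at F_nt → F'_nt = 47.83 ksi.
R_n = F'_nt · A_b · n = 47.83 × 0.3068 × 2 = 29.35 kips.
Design strength φR_n = 0.75 × 29.35 = 22 kips.

22 kips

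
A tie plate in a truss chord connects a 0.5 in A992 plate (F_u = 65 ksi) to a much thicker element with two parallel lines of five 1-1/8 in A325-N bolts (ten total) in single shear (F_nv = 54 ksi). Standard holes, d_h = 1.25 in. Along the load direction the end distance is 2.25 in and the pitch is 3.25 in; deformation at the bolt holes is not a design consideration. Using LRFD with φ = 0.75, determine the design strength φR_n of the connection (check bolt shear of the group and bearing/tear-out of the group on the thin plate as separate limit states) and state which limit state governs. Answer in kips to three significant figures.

403 kips (bolt shear governs)

Bolt shear: A_b = π·1.125²/4 = 0.994 in²; R_n = 54 × 0.994 × 10 × 1 = 536.8 kips → 0.75 × 536.8 = 403 kips.
Bearing (1.5 l_c t F_u ≤ 3.0 d t F_u): upper limit = 3.0·1.125·0.5·65 = 109.7 kips.
  Edge l_c = 2.25 − 1.25/2 = 1.625 → r_n = 79.22 kips; interior l_c = 3.25 − 1.25 = 2 → r_n = 97.5 kips.
  R_n,bearing = 2·79.22 + 8·97.5 = 938.4 kips → 0.75 × 938.4 = 704 kips.
Bolt shear governs: 403 kips.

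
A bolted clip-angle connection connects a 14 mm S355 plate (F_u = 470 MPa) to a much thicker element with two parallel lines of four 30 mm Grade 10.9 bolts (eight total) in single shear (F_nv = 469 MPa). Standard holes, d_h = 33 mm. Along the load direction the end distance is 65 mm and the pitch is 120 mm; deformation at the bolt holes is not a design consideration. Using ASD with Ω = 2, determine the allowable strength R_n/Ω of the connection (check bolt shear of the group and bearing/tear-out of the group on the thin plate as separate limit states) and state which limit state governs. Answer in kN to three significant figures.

1330 kN (bolt shear governs)

Bolt shear: A_b = π·30²/4 = 706.9 mm²; R_n = 469 × 706.9 × 8 × 1 / 1000 = 2652 kN → 2652 / 2 = 1330 kN.
Bearing (1.5 l_c t F_u ≤ 3.0 d t F_u): upper limit = 3.0·30·14·470 / 1000 = 592.2 kN.
  Edge l_c = 65 − 33/2 = 48.5 → r_n = 478.7 kN; interior l_c = 120 − 33 = 87 → r_n = 592.2 kN.
  R_n,bearing = 2·478.7 + 6·592.2 = 4511 kN → 4511 / 2 = 2260 kN.
Bolt shear governs: 1330 kN.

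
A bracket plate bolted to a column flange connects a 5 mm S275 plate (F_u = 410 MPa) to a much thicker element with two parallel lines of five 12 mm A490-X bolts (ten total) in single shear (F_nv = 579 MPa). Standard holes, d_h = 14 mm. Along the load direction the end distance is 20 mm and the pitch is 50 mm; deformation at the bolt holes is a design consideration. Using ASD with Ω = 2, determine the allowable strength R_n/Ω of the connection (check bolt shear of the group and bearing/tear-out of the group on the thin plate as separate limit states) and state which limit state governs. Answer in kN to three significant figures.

268 kN (bearing governs)

Bolt shear: A_b = π·12²/4 = 113.1 mm²; R_n = 579 × 113.1 × 10 × 1 / 1000 = 654.8 kN → 654.8 / 2 = 327 kN.
Bearing (1.2 l_c t F_u ≤ 2.4 d t F_u): upper limit = 2.4·12·5·410 / 1000 = 59.04 kN.
  Edge l_c = 20 − 14/2 = 13 → r_n = 31.98 kN; interior l_c = 50 − 14 = 36 → r_n = 59.04 kN.
  R_n,bearing = 2·31.98 + 8·59.04 = 536.3 kN → 536.3 / 2 = 268 kN.
Bearing governs: 268 kN.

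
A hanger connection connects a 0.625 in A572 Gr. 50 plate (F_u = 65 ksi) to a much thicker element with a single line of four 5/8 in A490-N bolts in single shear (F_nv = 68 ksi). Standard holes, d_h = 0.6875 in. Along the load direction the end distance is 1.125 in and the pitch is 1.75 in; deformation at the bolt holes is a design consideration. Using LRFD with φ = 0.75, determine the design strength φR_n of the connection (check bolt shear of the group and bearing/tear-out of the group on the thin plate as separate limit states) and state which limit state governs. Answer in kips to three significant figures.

Bolt shear: A_b = π·0.625²/4 = 0.3068 in²; R_n = 68 × 0.3068 × 4 × 1 = 83.45 kips → 0.75 × 83.45 = 62.6 kips.
Bearing (1.2 l_c t F_u ≤ 2.4 d t F_u): upper limit = 2.4·0.625·0.625·65 = 60.94 kips.
  Edge l_c = 1.125 − 0.6875/2 = 0.7812 → r_n = 38.09 kips; interior l_c = 1.75 − 0.6875 = 1.062 → r_n = 51.8 kips.
  R_n,bearing = 1·38.09 + 3·51.8 = 193.5 kips → 0.75 × 193.5 = 145 kips.
Bolt shear governs: 62.6 kips.

62.6 kips (bolt shear governs)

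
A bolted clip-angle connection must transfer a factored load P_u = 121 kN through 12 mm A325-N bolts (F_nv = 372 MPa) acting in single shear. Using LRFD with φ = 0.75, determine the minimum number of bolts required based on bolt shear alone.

A_b = π·12²/4 = 113.1 mm².
Per-bolt design strength φR_n = 0.75 × 372 × 113.1 × 1 / 1000 = 31.55 kN.
n ≥ 121 / 31.55 = 3.835 → use 4 bolts.

4 bolts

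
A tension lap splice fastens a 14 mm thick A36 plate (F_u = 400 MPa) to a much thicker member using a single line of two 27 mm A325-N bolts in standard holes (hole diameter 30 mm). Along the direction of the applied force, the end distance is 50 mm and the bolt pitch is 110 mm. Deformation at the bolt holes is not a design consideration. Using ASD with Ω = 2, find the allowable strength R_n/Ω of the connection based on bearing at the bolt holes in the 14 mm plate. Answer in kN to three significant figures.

Per bolt r_n = 1.5 l_c t F_u ≤ 3.0 d t F_u; upper limit = 3.0 × 27 × 14 × 400 / 1000 = 453.6 kN.
Edge bolt: l_c = 50 − 30/2 = 35 mm → 1.5 × 35 × 14 × 400 / 1000 = 294 → r_n = 294 kN.
Interior bolts: l_c = 110 − 30 = 80 mm → 1.5 × 80 × 14 × 400 / 1000 = 672 → r_n = 453.6 kN.
R_n = 1 × 294 + 1 × 453.6 = 747.6 kN.
Allowable strength R_n/Ω = 747.6 / 2 = 374 kN.

374 kN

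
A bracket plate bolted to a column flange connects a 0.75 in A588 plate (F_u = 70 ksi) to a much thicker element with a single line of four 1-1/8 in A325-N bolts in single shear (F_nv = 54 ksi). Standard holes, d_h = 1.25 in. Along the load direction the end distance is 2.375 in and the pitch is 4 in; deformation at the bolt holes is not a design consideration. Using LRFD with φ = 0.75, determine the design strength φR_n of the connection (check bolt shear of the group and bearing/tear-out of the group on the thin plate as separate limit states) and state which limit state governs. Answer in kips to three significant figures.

161 kips (bolt shear governs)

Bolt shear: A_b = π·1.125²/4 = 0.994 in²; R_n = 54 × 0.994 × 4 × 1 = 214.7 kips → 0.75 × 214.7 = 161 kips.
Bearing (1.5 l_c t F_u ≤ 3.0 d t F_u): upper limit = 3.0·1.125·0.75·70 = 177.2 kips.
  Edge l_c = 2.375 − 1.25/2 = 1.75 → r_n = 137.8 kips; interior l_c = 4 − 1.25 = 2.75 → r_n = 177.2 kips.
  R_n,bearing = 1·137.8 + 3·177.2 = 669.4 kips → 0.75 × 669.4 = 502 kips.
Bolt shear governs: 161 kips.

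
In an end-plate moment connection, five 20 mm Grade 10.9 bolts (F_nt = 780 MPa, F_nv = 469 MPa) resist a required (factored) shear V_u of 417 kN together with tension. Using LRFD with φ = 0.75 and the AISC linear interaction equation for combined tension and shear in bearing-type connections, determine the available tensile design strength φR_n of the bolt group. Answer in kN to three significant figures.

501 kN

A_b = π·20²/4 = 314.2 mm²; f_rv = 417 × 1000 / (5 × 314.2) = 265.5 MPa.
F'_nt = 1.3 F_nt − (F_nt / φF_nv) f_rv = 1.3·780 − (780/(0.75·469))·265.5 = 425.3 MPa, capped at F_nt → F'_nt = 425.3 MPa.
R_n = F'_nt · A_b · n = 425.3 × 314.2 × 5 / 1000 = 668.1 kN.
Design strength φR_n = 0.75 × 668.1 = 501 kN.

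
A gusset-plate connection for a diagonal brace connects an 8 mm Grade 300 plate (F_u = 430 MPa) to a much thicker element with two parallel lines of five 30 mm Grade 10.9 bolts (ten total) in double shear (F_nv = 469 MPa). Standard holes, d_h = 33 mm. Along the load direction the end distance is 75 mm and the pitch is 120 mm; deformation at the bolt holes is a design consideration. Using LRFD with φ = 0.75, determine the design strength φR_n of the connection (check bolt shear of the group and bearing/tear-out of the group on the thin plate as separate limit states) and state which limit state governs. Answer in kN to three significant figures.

1850 kN (bearing governs)

Bolt shear: A_b = π·30²/4 = 706.9 mm²; R_n = 469 × 706.9 × 10 × 2 / 1000 = 6630 kN → 0.75 × 6630 = 4970 kN.
Bearing (1.2 l_c t F_u ≤ 2.4 d t F_u): upper limit = 2.4·30·8·430 / 1000 = 247.7 kN.
  Edge l_c = 75 − 33/2 = 58.5 → r_n = 241.5 kN; interior l_c = 120 − 33 = 87 → r_n = 247.7 kN.
  R_n,bearing = 2·241.5 + 8·247.7 = 2464 kN → 0.75 × 2464 = 1850 kN.
Bearing governs: 1850 kN.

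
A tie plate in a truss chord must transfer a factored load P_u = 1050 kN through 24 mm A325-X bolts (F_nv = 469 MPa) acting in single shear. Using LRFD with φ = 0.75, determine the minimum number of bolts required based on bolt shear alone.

A_b = π·24²/4 = 452.4 mm².
Per-bolt design strength φR_n = 0.75 × 469 × 452.4 × 1 / 1000 = 159.1 kN.
n ≥ 1050 / 159.1 = 6.598 → use 7 bolts.

7 bolts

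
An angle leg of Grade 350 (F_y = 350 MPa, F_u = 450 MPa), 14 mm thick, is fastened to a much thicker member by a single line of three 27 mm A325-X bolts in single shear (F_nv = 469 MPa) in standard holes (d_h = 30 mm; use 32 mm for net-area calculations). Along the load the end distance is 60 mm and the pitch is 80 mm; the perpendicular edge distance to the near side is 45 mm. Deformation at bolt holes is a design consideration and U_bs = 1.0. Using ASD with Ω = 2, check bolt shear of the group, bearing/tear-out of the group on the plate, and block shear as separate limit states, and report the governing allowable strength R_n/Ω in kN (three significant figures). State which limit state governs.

356 kN (block shear governs)

Bolt shear: A_b = π·27²/4 = 572.6 mm²; R_n = 469 × 572.6 × 3 × 1 / 1000 = 805.6 kN → 805.6 / 2 = 403 kN.
Bearing: edge l_c = 45, r_n = 340.2 kN; interior l_c = 50, r_n = 378 kN; R_n = 340.2 + 2·378 = 1096 kN → 548 kN.
Block shear: A_gv = 3080, A_nv = 1960, A_nt = 406 mm²; R_n = min(0.6F_uA_nv, 0.6F_yA_gv) + U_bs·F_u·A_nt = 711.9 kN → 356 kN.
Block shear governs: 356 kN.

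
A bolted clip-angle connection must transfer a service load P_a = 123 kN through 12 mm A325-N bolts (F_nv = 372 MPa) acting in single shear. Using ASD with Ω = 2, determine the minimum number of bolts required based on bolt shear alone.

6 bolts

A_b = π·12²/4 = 113.1 mm².
Per-bolt allowable strength R_n/Ω = 372 × 113.1 × 1 / 1000 / 2 = 21.04 kN.
n ≥ 123 / 21.04 = 5.847 → use 6 bolts.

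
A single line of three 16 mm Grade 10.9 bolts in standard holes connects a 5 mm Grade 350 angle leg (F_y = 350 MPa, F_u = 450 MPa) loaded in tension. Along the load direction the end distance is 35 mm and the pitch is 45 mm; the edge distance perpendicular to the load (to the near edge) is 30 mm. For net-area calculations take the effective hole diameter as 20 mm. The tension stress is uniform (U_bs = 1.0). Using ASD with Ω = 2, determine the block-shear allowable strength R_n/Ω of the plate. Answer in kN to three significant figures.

Shear plane L_v = 35 + 2·45 = 125 mm; A_gv = 125 × 5 = 625 mm².
A_nv = (125 − 2.5·20) × 5 = 375 mm².
A_nt = (30 − 0.5·20) × 5 = 100 mm².
0.6 F_u A_nv = 101.2 kN; 0.6 F_y A_gv = 131.2 kN → shear rupture governs the shear term.
R_n = 101.2 + 1.0 × 450 × 100 / 1000 = 146.2 kN.
Allowable strength R_n/Ω = 146.2 / 2 = 73.1 kN.

73.1 kN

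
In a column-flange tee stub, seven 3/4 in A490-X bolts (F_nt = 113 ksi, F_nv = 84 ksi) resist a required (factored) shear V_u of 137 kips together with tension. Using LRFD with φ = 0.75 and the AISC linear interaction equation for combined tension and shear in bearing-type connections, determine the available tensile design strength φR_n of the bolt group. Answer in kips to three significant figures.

156 kips

A_b = π·0.75²/4 = 0.4418 in²; f_rv = 137 / (7 × 0.4418) = 44.3 ksi.
F'_nt = 1.3 F_nt − (F_nt / φF_nv) f_rv = 1.3·113 − (113/(0.75·84))·44.3 = 67.44 ksi, capped at F_nt → F'_nt = 67.44 ksi.
R_n = F'_nt · A_b · n = 67.44 × 0.4418 × 7 = 208.6 kips.
Design strength φR_n = 0.75 × 208.6 = 156 kips.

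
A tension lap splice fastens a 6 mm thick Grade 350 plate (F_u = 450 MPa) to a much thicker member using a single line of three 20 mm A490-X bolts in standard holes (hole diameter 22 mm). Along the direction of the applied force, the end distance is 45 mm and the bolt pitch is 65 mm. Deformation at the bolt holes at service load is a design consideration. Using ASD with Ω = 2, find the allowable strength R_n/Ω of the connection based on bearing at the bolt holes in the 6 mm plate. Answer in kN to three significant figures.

185 kN

Per bolt r_n = 1.2 l_c t F_u ≤ 2.4 d t F_u; upper limit = 2.4 × 20 × 6 × 450 / 1000 = 129.6 kN.
Edge bolt: l_c = 45 − 22/2 = 34 mm → 1.2 × 34 × 6 × 450 / 1000 = 110.2 → r_n = 110.2 kN.
Interior bolts: l_c = 65 − 22 = 43 mm → 1.2 × 43 × 6 × 450 / 1000 = 139.3 → r_n = 129.6 kN.
R_n = 1 × 110.2 + 2 × 129.6 = 369.4 kN.
Allowable strength R_n/Ω = 369.4 / 2 = 185 kN.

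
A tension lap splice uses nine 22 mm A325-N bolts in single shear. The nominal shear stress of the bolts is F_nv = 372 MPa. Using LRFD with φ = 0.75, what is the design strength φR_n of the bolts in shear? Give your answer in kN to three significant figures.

955 kN

A_b = π × 22² / 4 = 380.1 mm².
R_n = F_nv · A_b · n · n_s = 372 × 380.1 × 9 × 1 / 1000 = 1273 kN.
Design strength φR_n = 0.75 × 1273 = 955 kN.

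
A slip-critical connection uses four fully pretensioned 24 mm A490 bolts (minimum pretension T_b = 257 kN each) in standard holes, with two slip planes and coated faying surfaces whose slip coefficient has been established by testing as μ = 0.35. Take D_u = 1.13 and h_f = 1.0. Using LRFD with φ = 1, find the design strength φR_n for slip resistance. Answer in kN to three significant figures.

813 kN

R_n = μ · D_u · h_f · T_b · n_s · n_b = 0.35 × 1.13 × 1.0 × 257 × 2 × 4 = 813.1 kN.
Design strength φR_n = 1 × 813.1 = 813 kN.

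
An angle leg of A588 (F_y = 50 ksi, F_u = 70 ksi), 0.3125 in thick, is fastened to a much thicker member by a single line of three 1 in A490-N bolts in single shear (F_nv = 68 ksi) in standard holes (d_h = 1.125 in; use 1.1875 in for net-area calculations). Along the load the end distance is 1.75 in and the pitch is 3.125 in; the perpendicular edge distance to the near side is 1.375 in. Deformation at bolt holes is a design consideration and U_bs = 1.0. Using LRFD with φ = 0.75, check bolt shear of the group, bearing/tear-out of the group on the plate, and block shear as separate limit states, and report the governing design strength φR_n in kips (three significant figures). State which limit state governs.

Bolt shear: A_b = π·1²/4 = 0.7854 in²; R_n = 68 × 0.7854 × 3 × 1 = 160.2 kips → 0.75 × 160.2 = 120 kips.
Bearing: edge l_c = 1.188, r_n = 31.17 kips; interior l_c = 2, r_n = 52.5 kips; R_n = 31.17 + 2·52.5 = 136.2 kips → 102 kips.
Block shear: A_gv = 2.5, A_nv = 1.572, A_nt = 0.2441 in²; R_n = min(0.6F_uA_nv, 0.6F_yA_gv) + U_bs·F_u·A_nt = 83.12 kips → 62.3 kips.
Block shear governs: 62.3 kips.

62.3 kips (block shear governs)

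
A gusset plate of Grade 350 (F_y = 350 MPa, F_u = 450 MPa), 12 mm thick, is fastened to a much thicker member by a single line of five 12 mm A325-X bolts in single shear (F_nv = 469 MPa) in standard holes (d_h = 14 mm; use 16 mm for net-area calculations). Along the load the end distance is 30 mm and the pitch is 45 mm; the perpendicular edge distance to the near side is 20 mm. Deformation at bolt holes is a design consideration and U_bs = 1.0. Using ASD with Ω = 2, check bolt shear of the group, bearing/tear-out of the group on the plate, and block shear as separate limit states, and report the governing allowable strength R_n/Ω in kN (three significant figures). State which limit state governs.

133 kN (bolt shear governs)

Bolt shear: A_b = π·12²/4 = 113.1 mm²; R_n = 469 × 113.1 × 5 × 1 / 1000 = 265.2 kN → 265.2 / 2 = 133 kN.
Bearing: edge l_c = 23, r_n = 149 kN; interior l_c = 31, r_n = 155.5 kN; R_n = 149 + 4·155.5 = 771.1 kN → 386 kN.
Block shear: A_gv = 2520, A_nv = 1656, A_nt = 144 mm²; R_n = min(0.6F_uA_nv, 0.6F_yA_gv) + U_bs·F_u·A_nt = 511.9 kN → 256 kN.
Bolt shear governs: 133 kN.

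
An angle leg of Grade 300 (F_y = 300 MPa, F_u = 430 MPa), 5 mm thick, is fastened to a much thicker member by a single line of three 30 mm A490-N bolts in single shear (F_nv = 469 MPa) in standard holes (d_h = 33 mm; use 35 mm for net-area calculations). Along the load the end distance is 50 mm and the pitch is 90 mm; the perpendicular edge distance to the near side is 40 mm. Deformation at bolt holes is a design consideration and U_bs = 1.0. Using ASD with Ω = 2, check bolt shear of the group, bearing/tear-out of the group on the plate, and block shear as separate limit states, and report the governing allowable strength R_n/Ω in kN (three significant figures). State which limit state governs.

116 kN (block shear governs)

Bolt shear: A_b = π·30²/4 = 706.9 mm²; R_n = 469 × 706.9 × 3 × 1 / 1000 = 994.5 kN → 994.5 / 2 = 497 kN.
Bearing: edge l_c = 33.5, r_n = 86.43 kN; interior l_c = 57, r_n = 147.1 kN; R_n = 86.43 + 2·147.1 = 380.5 kN → 190 kN.
Block shear: A_gv = 1150, A_nv = 712.5, A_nt = 112.5 mm²; R_n = min(0.6F_uA_nv, 0.6F_yA_gv) + U_bs·F_u·A_nt = 232.2 kN → 116 kN.
Block shear governs: 116 kN.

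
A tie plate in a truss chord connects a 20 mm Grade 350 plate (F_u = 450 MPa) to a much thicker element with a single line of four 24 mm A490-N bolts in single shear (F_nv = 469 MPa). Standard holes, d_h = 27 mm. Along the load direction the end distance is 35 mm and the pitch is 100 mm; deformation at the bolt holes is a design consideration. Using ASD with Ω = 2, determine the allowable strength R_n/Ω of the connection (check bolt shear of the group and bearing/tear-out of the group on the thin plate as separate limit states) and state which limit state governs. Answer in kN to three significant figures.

Bolt shear: A_b = π·24²/4 = 452.4 mm²; R_n = 469 × 452.4 × 4 × 1 / 1000 = 848.7 kN → 848.7 / 2 = 424 kN.
Bearing (1.2 l_c t F_u ≤ 2.4 d t F_u): upper limit = 2.4·24·20·450 / 1000 = 518.4 kN.
  Edge l_c = 35 − 27/2 = 21.5 → r_n = 232.2 kN; interior l_c = 100 − 27 = 73 → r_n = 518.4 kN.
  R_n,bearing = 1·232.2 + 3·518.4 = 1787 kN → 1787 / 2 = 894 kN.
Bolt shear governs: 424 kN.

424 kN (bolt shear governs)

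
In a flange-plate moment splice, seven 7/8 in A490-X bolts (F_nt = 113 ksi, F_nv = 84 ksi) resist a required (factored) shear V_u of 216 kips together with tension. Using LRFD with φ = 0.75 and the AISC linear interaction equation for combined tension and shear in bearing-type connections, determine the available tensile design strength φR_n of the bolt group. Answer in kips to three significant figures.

A_b = π·0.875²/4 = 0.6013 in²; f_rv = 216 / (7 × 0.6013) = 51.32 ksi.
F'_nt = 1.3 F_nt − (F_nt / φF_nv) f_rv = 1.3·113 − (113/(0.75·84))·51.32 = 54.86 ksi, capped at F_nt → F'_nt = 54.86 ksi.
R_n = F'_nt · A_b · n = 54.86 × 0.6013 × 7 = 230.9 kips.
Design strength φR_n = 0.75 × 230.9 = 173 kips.

173 kips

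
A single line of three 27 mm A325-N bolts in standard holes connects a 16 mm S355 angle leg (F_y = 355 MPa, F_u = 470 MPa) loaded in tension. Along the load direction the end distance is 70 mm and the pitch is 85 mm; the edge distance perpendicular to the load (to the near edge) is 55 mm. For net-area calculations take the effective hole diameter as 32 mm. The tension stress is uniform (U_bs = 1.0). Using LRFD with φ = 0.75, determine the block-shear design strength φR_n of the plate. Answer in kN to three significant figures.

761 kN

Shear plane L_v = 70 + 2·85 = 240 mm; A_gv = 240 × 16 = 3840 mm².
A_nv = (240 − 2.5·32) × 16 = 2560 mm².
A_nt = (55 − 0.5·32) × 16 = 624 mm².
0.6 F_u A_nv = 721.9 kN; 0.6 F_y A_gv = 817.9 kN → shear rupture governs the shear term.
R_n = 721.9 + 1.0 × 470 × 624 / 1000 = 1015 kN.
Design strength φR_n = 0.75 × 1015 = 761 kN.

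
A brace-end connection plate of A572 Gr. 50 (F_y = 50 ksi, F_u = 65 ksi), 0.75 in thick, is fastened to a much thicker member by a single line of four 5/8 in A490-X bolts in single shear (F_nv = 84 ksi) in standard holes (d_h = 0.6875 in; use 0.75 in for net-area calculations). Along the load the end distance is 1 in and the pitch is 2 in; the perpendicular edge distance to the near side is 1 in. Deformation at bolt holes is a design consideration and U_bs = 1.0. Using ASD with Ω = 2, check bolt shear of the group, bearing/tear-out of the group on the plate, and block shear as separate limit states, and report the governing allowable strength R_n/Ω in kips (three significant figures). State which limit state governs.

51.5 kips (bolt shear governs)

Bolt shear: A_b = π·0.625²/4 = 0.3068 in²; R_n = 84 × 0.3068 × 4 × 1 = 103.1 kips → 103.1 / 2 = 51.5 kips.
Bearing: edge l_c = 0.6562, r_n = 38.39 kips; interior l_c = 1.312, r_n = 73.12 kips; R_n = 38.39 + 3·73.12 = 257.8 kips → 129 kips.
Block shear: A_gv = 5.25, A_nv = 3.281, A_nt = 0.4688 in²; R_n = min(0.6F_uA_nv, 0.6F_yA_gv) + U_bs·F_u·A_nt = 158.4 kips → 79.2 kips.
Bolt shear governs: 51.5 kips.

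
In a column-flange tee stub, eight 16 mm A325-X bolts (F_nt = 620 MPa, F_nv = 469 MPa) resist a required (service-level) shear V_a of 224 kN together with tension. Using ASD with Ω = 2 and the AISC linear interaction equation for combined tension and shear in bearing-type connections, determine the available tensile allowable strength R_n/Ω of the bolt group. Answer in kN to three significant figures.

A_b = π·16²/4 = 201.1 mm²; f_rv = 224 × 1000 / (8 × 201.1) = 139.3 MPa.
F'_nt = 1.3 F_nt − (Ω F_nt / F_nv) f_rv = 1.3·620 − (2·620/469)·139.3 = 437.8 MPa, capped at F_nt → F'_nt = 437.8 MPa.
R_n = F'_nt · A_b · n = 437.8 × 201.1 × 8 / 1000 = 704.2 kN.
Allowable strength R_n/Ω = 704.2 / 2 = 352 kN.

352 kN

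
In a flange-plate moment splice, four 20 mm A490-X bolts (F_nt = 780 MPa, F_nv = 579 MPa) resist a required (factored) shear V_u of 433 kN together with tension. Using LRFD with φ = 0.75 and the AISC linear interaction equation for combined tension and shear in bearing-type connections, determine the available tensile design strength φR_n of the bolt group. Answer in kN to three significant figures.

372 kN

A_b = π·20²/4 = 314.2 mm²; f_rv = 433 × 1000 / (4 × 314.2) = 344.6 MPa.
F'_nt = 1.3 F_nt − (F_nt / φF_nv) f_rv = 1.3·780 − (780/(0.75·579))·344.6 = 395.1 MPa, capped at F_nt → F'_nt = 395.1 MPa.
R_n = F'_nt · A_b · n = 395.1 × 314.2 × 4 / 1000 = 496.5 kN.
Design strength φR_n = 0.75 × 496.5 = 372 kN.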